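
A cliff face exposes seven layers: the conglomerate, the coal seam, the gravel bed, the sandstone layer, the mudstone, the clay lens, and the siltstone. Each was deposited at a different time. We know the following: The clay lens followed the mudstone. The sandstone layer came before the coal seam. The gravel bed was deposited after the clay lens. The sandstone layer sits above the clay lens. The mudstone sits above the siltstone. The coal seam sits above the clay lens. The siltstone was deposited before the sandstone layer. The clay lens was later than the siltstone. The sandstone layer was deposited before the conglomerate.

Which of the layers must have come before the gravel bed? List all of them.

Directly stated before the gravel bed: the clay lens.
The mudstone reaches the gravel bed via the mudstone → the clay lens → the gravel bed.
The siltstone reaches the gravel bed via the siltstone → the clay lens → the gravel bed.

the clay lens, the mudstone, the siltstone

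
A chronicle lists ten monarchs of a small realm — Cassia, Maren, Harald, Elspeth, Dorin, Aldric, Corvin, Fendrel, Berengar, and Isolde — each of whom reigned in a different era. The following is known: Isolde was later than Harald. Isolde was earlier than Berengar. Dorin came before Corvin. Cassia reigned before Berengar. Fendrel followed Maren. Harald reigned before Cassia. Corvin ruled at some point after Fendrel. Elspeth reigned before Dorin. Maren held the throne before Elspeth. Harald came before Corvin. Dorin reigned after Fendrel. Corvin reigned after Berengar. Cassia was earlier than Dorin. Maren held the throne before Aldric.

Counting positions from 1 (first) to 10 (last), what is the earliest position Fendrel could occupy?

2

Maren must come before Fendrel — 1 forced predecessor.
Nothing else is forced ahead of Fendrel, so their earliest slot is position 1 + 1 = 2.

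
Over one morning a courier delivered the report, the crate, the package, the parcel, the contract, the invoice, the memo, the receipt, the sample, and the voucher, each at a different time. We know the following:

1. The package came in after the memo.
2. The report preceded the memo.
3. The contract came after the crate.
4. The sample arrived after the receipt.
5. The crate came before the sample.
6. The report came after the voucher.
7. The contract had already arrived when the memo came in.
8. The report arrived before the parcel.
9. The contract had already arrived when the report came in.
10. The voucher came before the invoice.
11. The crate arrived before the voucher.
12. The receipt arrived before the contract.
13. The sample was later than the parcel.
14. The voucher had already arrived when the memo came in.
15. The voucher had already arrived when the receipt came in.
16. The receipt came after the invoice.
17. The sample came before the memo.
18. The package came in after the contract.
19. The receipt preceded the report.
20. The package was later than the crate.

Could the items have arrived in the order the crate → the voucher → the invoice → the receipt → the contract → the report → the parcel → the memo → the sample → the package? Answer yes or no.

no

The constraints require the sample before the memo, but in the proposed sequence the memo appears ahead of the sample. That one violation is enough.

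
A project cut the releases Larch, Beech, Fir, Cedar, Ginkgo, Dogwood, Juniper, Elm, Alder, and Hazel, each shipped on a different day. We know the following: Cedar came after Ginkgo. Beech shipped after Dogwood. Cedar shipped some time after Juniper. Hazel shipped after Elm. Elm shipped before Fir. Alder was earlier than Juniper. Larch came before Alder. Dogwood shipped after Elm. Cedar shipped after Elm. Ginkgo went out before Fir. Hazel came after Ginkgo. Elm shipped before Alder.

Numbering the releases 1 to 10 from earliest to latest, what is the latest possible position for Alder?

8

Alder must come before Cedar and Juniper — 2 releases forced after it.
Everything else can be placed before Alder in some valid order, so Alder can sit as late as position 10 − 2 = 8.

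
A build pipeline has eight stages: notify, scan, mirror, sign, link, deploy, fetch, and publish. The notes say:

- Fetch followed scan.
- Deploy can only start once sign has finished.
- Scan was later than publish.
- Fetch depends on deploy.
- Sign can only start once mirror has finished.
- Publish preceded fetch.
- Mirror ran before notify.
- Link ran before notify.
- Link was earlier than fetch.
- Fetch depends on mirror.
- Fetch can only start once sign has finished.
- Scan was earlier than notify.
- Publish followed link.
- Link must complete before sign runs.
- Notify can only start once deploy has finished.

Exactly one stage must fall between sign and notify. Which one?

deploy

Tracing the constraints gives sign → deploy → notify, so deploy sits after sign and before notify.
No other stage is forced both after sign and before notify.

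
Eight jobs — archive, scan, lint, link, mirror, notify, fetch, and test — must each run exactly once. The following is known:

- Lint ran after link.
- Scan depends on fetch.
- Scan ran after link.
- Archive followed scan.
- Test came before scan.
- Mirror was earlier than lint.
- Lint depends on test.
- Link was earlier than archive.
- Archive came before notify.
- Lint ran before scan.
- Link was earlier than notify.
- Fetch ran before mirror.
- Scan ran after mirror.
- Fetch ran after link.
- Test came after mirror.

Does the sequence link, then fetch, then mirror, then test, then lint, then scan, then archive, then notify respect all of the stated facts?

yes

Check each stated constraint against the proposed order — e.g. link is ahead of archive; link is ahead of notify. Every pair is in the required order; nothing is violated.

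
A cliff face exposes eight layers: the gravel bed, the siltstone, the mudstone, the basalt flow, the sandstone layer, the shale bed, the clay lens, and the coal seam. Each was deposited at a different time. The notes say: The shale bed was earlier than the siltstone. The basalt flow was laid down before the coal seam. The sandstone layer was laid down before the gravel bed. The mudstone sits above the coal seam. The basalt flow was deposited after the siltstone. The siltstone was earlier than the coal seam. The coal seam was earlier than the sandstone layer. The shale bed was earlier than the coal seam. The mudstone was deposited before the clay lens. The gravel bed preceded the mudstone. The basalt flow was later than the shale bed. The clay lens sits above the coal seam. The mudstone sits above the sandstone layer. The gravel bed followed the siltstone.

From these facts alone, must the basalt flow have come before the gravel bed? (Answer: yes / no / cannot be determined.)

yes

Chain the constraints: the basalt flow → the coal seam → the sandstone layer → the gravel bed. Each link is directly stated, so the basalt flow comes before the gravel bed.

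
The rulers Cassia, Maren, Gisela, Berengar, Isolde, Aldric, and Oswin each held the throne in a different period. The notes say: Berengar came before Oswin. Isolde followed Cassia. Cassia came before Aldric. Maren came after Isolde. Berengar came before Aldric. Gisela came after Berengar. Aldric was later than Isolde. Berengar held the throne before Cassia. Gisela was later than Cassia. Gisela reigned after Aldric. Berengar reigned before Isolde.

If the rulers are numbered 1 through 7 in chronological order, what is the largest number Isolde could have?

4

Isolde must come before Aldric, Gisela, and Maren — 3 rulers forced after them.
Everything else can be placed before Isolde in some valid order, so Isolde can sit as late as position 7 − 3 = 4.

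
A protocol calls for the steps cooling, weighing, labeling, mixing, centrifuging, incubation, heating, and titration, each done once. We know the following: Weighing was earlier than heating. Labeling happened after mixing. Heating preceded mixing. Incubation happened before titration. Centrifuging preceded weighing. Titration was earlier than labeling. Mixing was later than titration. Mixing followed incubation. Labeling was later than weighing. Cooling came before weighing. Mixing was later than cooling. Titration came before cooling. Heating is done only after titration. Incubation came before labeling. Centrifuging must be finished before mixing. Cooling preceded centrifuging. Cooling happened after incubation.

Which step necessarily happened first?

incubation

Incubation has a chain of constraints placing it before every other step, so incubation must be first.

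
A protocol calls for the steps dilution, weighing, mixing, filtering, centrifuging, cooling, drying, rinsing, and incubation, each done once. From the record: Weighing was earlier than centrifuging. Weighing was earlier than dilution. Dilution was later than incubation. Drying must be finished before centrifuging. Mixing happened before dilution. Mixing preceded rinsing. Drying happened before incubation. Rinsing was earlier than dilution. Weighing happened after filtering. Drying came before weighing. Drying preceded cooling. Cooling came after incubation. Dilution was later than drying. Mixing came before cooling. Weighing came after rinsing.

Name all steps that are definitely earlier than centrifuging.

drying, filtering, mixing, rinsing, weighing

Directly stated before centrifuging: drying and weighing.
Filtering reaches centrifuging via filtering → weighing → centrifuging.
Mixing reaches centrifuging via mixing → rinsing → weighing → centrifuging.
Rinsing reaches centrifuging via rinsing → weighing → centrifuging.
No chain forces cooling (or any of the others) ahead of centrifuging.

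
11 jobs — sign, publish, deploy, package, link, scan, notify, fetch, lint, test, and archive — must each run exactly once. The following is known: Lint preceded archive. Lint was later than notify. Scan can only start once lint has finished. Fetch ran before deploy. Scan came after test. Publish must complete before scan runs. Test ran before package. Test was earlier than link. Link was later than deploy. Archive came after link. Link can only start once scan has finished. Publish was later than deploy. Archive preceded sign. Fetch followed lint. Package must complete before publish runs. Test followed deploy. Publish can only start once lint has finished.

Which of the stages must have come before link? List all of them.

Directly stated before link: deploy, scan, and test.
Fetch reaches link via fetch → deploy → link.
Lint reaches link via lint → scan → link.
Notify reaches link via notify → lint → scan → link.
Likewise package and publish each reach link by chaining the stated constraints.

deploy, fetch, lint, notify, package, publish, scan, test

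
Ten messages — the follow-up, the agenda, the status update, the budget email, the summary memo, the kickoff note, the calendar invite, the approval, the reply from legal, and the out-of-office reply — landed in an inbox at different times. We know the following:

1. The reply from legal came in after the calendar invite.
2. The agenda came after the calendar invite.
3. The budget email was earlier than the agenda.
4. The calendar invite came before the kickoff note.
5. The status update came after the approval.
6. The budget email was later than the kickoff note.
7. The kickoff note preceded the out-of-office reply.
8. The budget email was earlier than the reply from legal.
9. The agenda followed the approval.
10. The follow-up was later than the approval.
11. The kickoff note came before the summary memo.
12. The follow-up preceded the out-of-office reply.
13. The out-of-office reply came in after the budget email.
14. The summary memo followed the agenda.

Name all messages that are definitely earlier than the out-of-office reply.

Directly stated before the out-of-office reply: the budget email, the follow-up, and the kickoff note.
The approval reaches the out-of-office reply via the approval → the follow-up → the out-of-office reply.
The calendar invite reaches the out-of-office reply via the calendar invite → the kickoff note → the out-of-office reply.

the approval, the budget email, the calendar invite, the follow-up, the kickoff note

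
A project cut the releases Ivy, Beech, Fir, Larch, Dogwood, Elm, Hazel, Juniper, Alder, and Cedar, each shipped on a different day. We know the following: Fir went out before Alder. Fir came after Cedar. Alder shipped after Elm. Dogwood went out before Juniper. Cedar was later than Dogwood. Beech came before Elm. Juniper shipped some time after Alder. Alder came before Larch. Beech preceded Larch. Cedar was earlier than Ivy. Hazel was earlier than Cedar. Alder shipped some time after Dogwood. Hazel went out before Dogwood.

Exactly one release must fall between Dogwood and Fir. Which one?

Cedar

Tracing the constraints gives Dogwood → Cedar → Fir, so Cedar sits after Dogwood and before Fir.
No other release is forced both after Dogwood and before Fir.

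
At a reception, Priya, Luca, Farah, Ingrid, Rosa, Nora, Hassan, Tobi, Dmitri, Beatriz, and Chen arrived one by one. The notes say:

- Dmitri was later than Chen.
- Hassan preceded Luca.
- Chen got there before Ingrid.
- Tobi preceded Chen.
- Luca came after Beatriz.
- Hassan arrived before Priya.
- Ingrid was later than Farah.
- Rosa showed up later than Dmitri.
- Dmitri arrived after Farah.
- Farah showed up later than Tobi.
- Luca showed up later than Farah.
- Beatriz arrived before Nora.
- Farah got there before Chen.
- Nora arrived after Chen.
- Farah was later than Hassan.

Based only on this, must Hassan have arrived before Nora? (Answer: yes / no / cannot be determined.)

Chain the constraints: Hassan → Farah → Chen → Nora. Each link is directly stated, so Hassan comes before Nora.

yes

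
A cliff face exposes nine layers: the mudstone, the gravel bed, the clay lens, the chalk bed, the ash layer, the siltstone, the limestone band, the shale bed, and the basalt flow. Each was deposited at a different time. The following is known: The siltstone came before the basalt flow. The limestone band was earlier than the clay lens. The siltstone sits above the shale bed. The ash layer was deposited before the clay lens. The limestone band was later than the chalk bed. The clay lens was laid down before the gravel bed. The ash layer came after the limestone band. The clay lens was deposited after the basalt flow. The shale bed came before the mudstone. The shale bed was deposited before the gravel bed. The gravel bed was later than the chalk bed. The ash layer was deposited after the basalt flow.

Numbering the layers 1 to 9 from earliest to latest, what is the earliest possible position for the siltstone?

The shale bed must come before the siltstone — 1 forced predecessor.
Nothing else is forced ahead of the siltstone, so its earliest slot is position 1 + 1 = 2.

2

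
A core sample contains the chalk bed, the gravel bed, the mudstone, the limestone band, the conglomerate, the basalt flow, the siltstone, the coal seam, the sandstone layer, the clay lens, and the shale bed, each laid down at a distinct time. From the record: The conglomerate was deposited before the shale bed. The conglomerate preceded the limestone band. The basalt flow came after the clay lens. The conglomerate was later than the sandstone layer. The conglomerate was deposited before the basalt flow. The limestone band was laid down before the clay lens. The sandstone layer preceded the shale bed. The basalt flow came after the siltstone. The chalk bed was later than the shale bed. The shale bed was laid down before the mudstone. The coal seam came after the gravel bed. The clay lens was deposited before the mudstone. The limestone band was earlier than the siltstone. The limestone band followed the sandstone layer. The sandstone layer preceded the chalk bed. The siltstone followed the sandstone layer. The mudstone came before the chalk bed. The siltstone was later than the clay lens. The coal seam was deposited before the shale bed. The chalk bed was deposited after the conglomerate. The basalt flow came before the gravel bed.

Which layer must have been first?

The sandstone layer has a chain of constraints placing it before every other layer, so the sandstone layer must be first.

the sandstone layer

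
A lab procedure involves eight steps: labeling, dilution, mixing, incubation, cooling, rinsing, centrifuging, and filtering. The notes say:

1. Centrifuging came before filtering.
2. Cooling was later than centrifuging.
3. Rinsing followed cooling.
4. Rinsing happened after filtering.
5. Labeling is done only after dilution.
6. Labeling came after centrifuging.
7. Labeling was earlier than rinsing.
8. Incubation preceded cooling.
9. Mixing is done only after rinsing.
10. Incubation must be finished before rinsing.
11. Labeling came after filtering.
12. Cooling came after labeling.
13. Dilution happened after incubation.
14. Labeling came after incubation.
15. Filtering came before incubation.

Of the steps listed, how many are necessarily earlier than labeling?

Directly stated before labeling: centrifuging, dilution, filtering, and incubation.
That's centrifuging, dilution, filtering, and incubation — 4 in all.

4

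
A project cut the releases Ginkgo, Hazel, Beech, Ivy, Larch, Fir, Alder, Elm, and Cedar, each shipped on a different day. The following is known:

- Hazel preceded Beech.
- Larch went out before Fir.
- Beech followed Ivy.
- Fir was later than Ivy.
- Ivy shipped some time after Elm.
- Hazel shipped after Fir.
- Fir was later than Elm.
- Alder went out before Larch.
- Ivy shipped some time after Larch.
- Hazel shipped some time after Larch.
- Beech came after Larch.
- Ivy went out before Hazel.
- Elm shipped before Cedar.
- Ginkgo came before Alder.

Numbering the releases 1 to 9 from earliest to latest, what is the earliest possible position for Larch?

Alder and Ginkgo must both come before Larch — 2 forced predecessors.
Nothing else is forced ahead of Larch, so its earliest slot is position 2 + 1 = 3.

3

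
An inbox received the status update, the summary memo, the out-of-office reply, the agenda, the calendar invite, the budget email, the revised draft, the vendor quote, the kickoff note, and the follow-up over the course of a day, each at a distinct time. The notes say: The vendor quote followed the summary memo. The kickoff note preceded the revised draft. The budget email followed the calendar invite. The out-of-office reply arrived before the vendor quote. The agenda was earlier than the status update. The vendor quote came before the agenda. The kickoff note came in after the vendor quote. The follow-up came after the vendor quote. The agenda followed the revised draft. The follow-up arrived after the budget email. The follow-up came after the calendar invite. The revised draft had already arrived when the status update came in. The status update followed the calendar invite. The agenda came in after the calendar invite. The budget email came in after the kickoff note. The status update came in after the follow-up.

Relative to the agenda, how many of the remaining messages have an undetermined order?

2

Forced before the agenda: the calendar invite, the kickoff note, the out-of-office reply, the revised draft, the summary memo, and the vendor quote; forced after the agenda: the status update.
That leaves the budget email and the follow-up with no forced order relative to the agenda — 2.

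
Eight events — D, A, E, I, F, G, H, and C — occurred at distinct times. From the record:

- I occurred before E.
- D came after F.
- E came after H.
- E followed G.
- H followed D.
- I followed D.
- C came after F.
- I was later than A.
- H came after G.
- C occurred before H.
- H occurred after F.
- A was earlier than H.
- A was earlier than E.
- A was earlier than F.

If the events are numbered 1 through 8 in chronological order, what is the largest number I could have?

I must come before E — 1 event forced after it.
Everything else can be placed before I in some valid order, so I can sit as late as position 8 − 1 = 7.

7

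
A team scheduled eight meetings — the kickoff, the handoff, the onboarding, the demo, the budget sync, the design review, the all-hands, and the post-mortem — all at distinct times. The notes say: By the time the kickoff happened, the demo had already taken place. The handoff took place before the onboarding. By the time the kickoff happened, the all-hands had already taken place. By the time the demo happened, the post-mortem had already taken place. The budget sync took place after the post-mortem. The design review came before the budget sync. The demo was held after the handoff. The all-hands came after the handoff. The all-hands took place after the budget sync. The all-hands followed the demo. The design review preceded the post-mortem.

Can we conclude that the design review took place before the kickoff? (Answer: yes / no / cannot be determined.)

yes

Chain the constraints: the design review → the post-mortem → the demo → the kickoff. Each link is directly stated, so the design review comes before the kickoff.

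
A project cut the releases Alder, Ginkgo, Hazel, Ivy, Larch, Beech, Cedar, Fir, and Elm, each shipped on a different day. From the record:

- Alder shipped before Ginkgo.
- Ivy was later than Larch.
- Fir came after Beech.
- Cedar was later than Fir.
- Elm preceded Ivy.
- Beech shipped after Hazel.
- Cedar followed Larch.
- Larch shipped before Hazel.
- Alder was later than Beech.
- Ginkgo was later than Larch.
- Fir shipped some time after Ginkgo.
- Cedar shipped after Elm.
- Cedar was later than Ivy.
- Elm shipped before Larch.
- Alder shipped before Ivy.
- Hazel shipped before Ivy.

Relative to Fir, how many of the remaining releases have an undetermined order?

1

Forced before Fir: Alder, Beech, Elm, Ginkgo, Hazel, and Larch; forced after Fir: Cedar.
That leaves Ivy with no forced order relative to Fir — 1.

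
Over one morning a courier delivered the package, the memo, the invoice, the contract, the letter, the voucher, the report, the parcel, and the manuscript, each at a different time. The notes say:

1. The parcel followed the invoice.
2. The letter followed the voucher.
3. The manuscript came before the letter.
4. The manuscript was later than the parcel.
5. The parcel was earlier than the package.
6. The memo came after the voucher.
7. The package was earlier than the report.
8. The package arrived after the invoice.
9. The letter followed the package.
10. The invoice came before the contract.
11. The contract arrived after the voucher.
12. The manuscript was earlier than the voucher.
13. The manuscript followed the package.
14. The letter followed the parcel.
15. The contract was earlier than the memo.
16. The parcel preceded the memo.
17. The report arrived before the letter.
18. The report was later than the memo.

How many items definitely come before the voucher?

4

Directly stated before the voucher: the manuscript.
The invoice reaches the voucher via the invoice → the package → the manuscript → the voucher.
The package reaches the voucher via the package → the manuscript → the voucher.
The parcel reaches the voucher via the parcel → the manuscript → the voucher.
That's the invoice, the manuscript, the package, and the parcel — 4 in all.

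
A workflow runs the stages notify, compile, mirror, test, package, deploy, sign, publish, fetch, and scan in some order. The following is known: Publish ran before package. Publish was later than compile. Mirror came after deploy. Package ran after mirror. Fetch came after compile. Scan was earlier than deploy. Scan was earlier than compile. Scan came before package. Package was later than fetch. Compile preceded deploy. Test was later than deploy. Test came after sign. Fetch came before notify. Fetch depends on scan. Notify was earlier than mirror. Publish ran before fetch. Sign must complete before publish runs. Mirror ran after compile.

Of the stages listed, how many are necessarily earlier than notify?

5

Directly stated before notify: fetch.
Compile reaches notify via compile → fetch → notify.
Publish reaches notify via publish → fetch → notify.
Scan reaches notify via scan → fetch → notify.
Likewise sign reaches notify by chaining the stated constraints.
No chain forces package (or any of the others) ahead of notify.
That's compile, fetch, publish, scan, and sign — 5 in all.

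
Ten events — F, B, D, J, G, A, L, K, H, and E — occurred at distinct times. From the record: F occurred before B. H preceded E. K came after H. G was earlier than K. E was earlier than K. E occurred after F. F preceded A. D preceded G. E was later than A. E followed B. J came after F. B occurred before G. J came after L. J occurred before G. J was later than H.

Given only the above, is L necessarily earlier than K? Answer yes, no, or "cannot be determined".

yes

Chain the constraints: L → J → G → K. Each link is directly stated, so L comes before K.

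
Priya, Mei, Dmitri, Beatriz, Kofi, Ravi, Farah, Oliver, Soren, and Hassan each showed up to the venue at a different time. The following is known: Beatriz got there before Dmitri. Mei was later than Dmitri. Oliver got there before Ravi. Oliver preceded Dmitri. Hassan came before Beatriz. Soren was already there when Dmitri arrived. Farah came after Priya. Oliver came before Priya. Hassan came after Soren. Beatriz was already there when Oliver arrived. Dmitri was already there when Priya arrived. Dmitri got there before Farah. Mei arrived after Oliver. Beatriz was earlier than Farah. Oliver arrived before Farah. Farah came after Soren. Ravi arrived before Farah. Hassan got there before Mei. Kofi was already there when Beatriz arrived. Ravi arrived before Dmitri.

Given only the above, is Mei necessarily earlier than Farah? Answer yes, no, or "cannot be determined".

cannot be determined

No chain of stated constraints runs from Mei to Farah, and none runs from Farah to Mei either.
So the relative order of Mei and Farah is not fixed by the given facts.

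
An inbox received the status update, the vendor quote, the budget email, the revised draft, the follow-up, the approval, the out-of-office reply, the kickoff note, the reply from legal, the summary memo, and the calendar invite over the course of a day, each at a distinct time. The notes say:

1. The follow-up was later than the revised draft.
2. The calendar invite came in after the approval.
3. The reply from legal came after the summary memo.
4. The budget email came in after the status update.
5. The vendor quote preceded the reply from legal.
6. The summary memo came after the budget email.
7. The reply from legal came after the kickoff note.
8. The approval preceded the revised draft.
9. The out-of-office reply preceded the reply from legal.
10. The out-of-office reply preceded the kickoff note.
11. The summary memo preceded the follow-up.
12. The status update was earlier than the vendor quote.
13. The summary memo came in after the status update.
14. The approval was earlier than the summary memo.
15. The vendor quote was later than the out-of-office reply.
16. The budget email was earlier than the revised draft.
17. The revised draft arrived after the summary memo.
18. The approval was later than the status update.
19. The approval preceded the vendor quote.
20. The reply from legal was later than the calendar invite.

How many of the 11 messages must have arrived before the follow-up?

Directly stated before the follow-up: the revised draft and the summary memo.
The approval reaches the follow-up via the approval → the summary memo → the follow-up.
The budget email reaches the follow-up via the budget email → the revised draft → the follow-up.
The status update reaches the follow-up via the status update → the summary memo → the follow-up.
No chain forces the reply from legal (or any of the others) ahead of the follow-up.
That's the approval, the budget email, the revised draft, the status update, and the summary memo — 5 in all.

5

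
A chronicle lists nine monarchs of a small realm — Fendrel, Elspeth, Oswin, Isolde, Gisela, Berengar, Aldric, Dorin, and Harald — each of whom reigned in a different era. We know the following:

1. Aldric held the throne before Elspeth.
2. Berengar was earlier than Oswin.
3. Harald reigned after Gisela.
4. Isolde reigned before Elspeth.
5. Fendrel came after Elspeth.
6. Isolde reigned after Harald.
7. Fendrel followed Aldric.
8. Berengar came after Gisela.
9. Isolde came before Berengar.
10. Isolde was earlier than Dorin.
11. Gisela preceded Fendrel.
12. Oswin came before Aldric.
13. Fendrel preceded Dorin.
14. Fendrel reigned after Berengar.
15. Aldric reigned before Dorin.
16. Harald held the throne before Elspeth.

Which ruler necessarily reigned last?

Every other ruler has a chain of constraints placing them before Dorin, so Dorin is last.

Dorin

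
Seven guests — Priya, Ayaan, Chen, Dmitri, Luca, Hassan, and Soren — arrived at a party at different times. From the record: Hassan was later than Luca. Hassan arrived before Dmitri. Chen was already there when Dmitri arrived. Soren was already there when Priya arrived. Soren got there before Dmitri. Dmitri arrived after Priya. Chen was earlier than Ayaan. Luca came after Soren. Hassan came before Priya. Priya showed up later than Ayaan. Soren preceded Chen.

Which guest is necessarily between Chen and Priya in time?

Tracing the constraints gives Chen → Ayaan → Priya, so Ayaan sits after Chen and before Priya.
No other guest is forced both after Chen and before Priya.

Ayaan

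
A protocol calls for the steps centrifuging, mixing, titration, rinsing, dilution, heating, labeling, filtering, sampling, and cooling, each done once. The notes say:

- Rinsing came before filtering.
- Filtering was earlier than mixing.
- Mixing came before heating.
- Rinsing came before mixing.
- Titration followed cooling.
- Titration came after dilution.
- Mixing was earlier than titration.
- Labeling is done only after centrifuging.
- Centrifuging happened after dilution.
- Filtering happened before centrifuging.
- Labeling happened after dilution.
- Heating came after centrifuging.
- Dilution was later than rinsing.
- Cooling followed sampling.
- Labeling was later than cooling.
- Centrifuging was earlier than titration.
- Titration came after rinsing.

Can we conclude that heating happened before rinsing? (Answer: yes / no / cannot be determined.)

no

Tracing the constraints gives rinsing → mixing → heating, so rinsing must come before heating.
That means heating cannot be before rinsing.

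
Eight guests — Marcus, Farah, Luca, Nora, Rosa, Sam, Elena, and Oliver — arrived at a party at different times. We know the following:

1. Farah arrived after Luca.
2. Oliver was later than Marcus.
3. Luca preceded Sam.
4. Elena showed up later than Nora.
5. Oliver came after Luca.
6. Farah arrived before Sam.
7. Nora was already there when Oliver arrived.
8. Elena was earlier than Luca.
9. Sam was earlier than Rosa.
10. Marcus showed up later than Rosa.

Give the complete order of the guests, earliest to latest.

The constraints fix every adjacent pair, so only one ordering works:
Nora → Elena → Luca → Farah → Sam → Rosa → Marcus → Oliver.

Nora, Elena, Luca, Farah, Sam, Rosa, Marcus, Oliver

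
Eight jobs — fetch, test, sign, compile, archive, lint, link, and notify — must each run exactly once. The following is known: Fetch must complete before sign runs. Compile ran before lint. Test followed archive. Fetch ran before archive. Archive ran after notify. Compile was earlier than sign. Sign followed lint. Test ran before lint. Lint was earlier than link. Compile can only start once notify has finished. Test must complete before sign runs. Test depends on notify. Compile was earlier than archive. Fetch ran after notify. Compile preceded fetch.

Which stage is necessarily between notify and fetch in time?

Tracing the constraints gives notify → compile → fetch, so compile sits after notify and before fetch.
No other stage is forced both after notify and before fetch.

compile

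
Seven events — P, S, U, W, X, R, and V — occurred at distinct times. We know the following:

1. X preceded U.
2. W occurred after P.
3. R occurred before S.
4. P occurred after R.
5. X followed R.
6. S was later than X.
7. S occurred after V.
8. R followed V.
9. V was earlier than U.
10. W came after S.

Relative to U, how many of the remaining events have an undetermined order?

3

Forced before U: R, V, and X.
That leaves P, S, and W with no forced order relative to U — 3.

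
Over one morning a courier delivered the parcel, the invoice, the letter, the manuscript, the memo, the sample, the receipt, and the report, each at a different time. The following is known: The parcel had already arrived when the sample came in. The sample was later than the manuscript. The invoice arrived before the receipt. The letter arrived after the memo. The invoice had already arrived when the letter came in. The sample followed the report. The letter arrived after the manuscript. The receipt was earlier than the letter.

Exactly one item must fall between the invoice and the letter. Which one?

the receipt

Tracing the constraints gives the invoice → the receipt → the letter, so the receipt sits after the invoice and before the letter.
No other item is forced both after the invoice and before the letter.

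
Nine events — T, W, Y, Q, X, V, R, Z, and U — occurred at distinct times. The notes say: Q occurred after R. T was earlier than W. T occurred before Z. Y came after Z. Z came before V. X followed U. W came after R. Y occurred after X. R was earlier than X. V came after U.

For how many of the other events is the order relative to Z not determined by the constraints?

Forced before Z: T; forced after Z: V and Y.
That leaves Q, R, U, W, and X with no forced order relative to Z — 5.

5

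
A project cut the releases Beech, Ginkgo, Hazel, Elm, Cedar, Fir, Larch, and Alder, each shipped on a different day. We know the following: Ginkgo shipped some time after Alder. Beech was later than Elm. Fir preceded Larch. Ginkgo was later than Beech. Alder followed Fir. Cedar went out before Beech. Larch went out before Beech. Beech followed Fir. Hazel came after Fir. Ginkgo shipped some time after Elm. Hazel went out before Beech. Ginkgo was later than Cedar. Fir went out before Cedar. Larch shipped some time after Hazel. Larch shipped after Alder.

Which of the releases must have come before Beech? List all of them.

Directly stated before Beech: Cedar, Elm, Fir, Hazel, and Larch.
Alder reaches Beech via Alder → Larch → Beech.
No chain forces Ginkgo ahead of Beech.

Alder, Cedar, Elm, Fir, Hazel, Larch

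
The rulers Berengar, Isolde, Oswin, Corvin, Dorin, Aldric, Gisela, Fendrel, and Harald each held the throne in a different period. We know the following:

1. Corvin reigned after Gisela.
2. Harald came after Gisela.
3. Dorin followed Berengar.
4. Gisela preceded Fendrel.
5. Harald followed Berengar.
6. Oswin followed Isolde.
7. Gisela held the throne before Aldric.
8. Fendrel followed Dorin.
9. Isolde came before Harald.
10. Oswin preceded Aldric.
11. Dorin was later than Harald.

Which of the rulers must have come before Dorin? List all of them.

Directly stated before Dorin: Berengar and Harald.
Gisela reaches Dorin via Gisela → Harald → Dorin.
Isolde reaches Dorin via Isolde → Harald → Dorin.
No chain forces Fendrel (or any of the others) ahead of Dorin.

Berengar, Gisela, Harald, Isolde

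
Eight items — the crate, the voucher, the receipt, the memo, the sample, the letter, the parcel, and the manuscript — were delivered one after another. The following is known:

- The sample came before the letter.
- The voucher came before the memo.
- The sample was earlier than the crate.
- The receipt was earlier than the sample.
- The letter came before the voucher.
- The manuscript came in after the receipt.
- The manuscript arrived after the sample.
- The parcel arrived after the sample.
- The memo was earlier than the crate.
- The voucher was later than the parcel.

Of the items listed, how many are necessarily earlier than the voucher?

Directly stated before the voucher: the letter and the parcel.
The receipt reaches the voucher via the receipt → the sample → the parcel → the voucher.
The sample reaches the voucher via the sample → the parcel → the voucher.
That's the letter, the parcel, the receipt, and the sample — 4 in all.

4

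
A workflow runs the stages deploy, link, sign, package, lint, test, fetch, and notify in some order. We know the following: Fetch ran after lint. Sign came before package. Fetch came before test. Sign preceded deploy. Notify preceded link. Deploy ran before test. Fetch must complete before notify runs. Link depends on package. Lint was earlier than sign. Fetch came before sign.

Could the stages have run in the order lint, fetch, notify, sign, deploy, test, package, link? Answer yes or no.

Check each stated constraint against the proposed order — e.g. fetch is ahead of test; notify is ahead of link. Every pair is in the required order; nothing is violated.

yes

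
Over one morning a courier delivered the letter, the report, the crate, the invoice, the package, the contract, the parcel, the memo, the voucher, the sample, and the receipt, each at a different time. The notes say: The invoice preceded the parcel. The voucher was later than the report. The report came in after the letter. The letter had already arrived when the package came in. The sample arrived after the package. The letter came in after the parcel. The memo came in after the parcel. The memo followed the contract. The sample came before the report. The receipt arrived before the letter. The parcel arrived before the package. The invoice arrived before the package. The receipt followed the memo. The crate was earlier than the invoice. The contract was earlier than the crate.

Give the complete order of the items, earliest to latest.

The constraints fix every adjacent pair, so only one ordering works:
the contract → the crate → the invoice → the parcel → the memo → the receipt → the letter → the package → the sample → the report → the voucher.

the contract, the crate, the invoice, the parcel, the memo, the receipt, the letter, the package, the sample, the report, the voucher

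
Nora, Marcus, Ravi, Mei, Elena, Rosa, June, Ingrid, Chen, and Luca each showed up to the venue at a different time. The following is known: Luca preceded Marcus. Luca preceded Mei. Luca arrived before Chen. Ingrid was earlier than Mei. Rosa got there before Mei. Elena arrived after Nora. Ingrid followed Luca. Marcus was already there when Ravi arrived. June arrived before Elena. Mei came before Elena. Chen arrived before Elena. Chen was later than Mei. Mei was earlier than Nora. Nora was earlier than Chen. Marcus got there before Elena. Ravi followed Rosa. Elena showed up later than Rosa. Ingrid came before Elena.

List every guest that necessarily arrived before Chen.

Directly stated before Chen: Luca, Mei, and Nora.
Ingrid reaches Chen via Ingrid → Mei → Chen.
Rosa reaches Chen via Rosa → Mei → Chen.
No chain forces Marcus (or any of the others) ahead of Chen.

Ingrid, Luca, Mei, Nora, Rosa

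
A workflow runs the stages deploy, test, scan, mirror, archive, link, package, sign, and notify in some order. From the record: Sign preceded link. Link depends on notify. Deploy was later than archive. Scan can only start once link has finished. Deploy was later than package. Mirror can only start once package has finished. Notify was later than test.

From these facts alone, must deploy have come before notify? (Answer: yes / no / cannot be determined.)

No chain of stated constraints runs from deploy to notify, and none runs from notify to deploy either.
So the relative order of deploy and notify is not fixed by the given facts.

cannot be determined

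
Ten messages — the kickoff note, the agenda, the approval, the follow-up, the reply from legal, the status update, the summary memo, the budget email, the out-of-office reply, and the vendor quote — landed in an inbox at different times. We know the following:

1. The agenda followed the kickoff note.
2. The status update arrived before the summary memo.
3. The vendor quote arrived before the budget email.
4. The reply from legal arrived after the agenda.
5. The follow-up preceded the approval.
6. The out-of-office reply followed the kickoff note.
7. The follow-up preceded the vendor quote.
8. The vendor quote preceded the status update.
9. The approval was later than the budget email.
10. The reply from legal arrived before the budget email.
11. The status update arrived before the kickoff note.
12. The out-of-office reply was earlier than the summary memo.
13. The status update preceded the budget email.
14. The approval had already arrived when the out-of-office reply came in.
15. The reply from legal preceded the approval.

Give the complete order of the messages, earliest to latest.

the follow-up, the vendor quote, the status update, the kickoff note, the agenda, the reply from legal, the budget email, the approval, the out-of-office reply, the summary memo

The constraints fix every adjacent pair, so only one ordering works:
the follow-up → the vendor quote → the status update → the kickoff note → the agenda → the reply from legal → the budget email → the approval → the out-of-office reply → the summary memo.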